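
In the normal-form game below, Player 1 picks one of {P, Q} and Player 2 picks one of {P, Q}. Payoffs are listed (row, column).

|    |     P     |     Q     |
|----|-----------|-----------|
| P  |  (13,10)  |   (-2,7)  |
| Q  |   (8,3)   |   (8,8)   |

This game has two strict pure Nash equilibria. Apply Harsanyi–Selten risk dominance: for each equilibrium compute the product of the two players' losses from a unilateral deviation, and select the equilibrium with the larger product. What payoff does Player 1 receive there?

At both P: Player 1 loses 13 − 8 = 5 by deviating; Player 2 loses 10 − 7 = 3. Product = 5·3 = 15.
At both Q: Player 1 loses 8 − (-2) = 10 by deviating; Player 2 loses 8 − 3 = 5. Product = 10·5 = 50.
50 > 15, so both Q is risk-dominant. Player 1's payoff there is 8.

8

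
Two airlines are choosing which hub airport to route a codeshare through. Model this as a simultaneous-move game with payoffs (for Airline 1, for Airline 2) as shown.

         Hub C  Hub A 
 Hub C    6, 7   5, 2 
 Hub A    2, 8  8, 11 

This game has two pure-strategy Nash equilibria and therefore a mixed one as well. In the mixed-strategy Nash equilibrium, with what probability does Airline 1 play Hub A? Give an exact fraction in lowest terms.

Airline 1's mix p on Hub C must make Airline 2 indifferent between Hub C and Hub A.
Airline 2's payoff from Hub C: 7p + 8(1−p). From Hub A: 2p + 11(1−p).
Set equal: 5p = 3(1−p) → p = 3/8.
Probability on Hub A is 1 − 3/8 = 5/8.

5/8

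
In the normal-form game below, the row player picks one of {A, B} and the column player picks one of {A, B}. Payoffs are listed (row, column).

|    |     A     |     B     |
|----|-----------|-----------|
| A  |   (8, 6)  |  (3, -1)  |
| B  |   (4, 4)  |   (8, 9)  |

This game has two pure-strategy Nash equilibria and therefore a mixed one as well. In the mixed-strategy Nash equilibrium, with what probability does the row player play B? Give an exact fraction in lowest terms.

The row player's mix p on A must make the column player indifferent between A and B.
The column player's payoff from A: 6p + 4(1−p). From B: (-1)p + 9(1−p).
Set equal: 7p = 5(1−p) → p = 5/12.
Probability on B is 1 − 5/12 = 7/12.

7/12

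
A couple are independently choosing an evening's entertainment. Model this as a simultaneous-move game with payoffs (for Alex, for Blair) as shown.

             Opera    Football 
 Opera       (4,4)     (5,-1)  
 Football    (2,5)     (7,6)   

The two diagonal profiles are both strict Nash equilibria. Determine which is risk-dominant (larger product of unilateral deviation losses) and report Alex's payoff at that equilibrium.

At both Opera: Alex loses 4 − 2 = 2 by deviating; Blair loses 4 − (-1) = 5. Product = 2·5 = 10.
At both Football: Alex loses 7 − 5 = 2 by deviating; Blair loses 6 − 5 = 1. Product = 2·1 = 2.
10 > 2, so both Opera is risk-dominant. Alex's payoff there is 4.

4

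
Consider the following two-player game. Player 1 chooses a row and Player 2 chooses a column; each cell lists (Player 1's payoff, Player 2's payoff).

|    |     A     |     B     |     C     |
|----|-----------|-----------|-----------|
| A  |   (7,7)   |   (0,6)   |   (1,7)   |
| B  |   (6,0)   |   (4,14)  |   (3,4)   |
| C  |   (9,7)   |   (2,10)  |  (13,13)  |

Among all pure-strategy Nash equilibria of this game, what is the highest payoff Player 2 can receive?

14

Both B is a pure NE (Player 1: 4 ≥ 2; Player 2: 14 ≥ 4). Player 2 gets 14.
Both C is a pure NE (Player 1: 13 ≥ 3; Player 2: 13 ≥ 10). Player 2 gets 13.
Every other cell has a profitable deviation for at least one player. Highest of {14, 13} is 14.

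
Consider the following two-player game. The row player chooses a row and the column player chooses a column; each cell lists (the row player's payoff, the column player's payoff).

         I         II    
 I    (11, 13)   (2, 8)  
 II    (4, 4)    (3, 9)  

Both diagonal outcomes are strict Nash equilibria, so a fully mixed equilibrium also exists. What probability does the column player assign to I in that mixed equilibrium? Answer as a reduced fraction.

1/8

The column player's mix q on I must make the row player indifferent between I and II.
The row player's payoff from I: 11q + 2(1−q). From II: 4q + 3(1−q).
Set equal: 7q = 1(1−q) → q = 1/8.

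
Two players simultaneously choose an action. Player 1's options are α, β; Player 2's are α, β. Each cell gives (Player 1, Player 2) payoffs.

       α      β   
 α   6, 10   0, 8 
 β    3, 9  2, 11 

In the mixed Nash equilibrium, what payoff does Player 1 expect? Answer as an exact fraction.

12/5

Player 2 mixes with probability q on α, chosen so Player 1 is indifferent: 6q + 0(1−q) = 3q + 2(1−q) gives q = 2/5.
Player 1's expected payoff (from either row, since indifferent) is 6·2/5 + 0·3/5 = 12/5.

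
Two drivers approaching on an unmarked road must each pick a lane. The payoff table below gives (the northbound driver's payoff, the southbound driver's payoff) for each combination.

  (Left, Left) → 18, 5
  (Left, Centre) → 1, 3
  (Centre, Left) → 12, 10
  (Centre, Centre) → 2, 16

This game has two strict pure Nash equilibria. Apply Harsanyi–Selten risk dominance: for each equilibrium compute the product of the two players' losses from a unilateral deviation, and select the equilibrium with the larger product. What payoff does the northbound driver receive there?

At both Left: the northbound driver loses 18 − 12 = 6 by deviating; the southbound driver loses 5 − 3 = 2. Product = 6·2 = 12.
At both Centre: the northbound driver loses 2 − 1 = 1 by deviating; the southbound driver loses 16 − 10 = 6. Product = 1·6 = 6.
12 > 6, so both Left is risk-dominant. The northbound driver's payoff there is 18.

18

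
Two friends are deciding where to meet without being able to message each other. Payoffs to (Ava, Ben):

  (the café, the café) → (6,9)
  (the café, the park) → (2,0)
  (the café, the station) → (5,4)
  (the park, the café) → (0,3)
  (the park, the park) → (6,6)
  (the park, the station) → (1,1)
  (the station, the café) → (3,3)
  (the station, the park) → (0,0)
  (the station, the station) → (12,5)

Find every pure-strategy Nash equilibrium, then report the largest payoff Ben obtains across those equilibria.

Both the café is a pure NE (Ava: 6 ≥ 3; Ben: 9 ≥ 4). Ben gets 9.
Both the park is a pure NE (Ava: 6 ≥ 2; Ben: 6 ≥ 3). Ben gets 6.
Both the station is a pure NE (Ava: 12 ≥ 5; Ben: 5 ≥ 3). Ben gets 5.
Every other cell has a profitable deviation for at least one player. Highest of {9, 6, 5} is 9.

9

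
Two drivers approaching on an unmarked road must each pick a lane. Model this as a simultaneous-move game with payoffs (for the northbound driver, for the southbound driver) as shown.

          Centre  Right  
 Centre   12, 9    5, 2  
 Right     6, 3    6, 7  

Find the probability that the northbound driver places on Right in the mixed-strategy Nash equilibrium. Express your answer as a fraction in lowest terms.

The northbound driver's mix p on Centre must make the southbound driver indifferent between Centre and Right.
The southbound driver's payoff from Centre: 9p + 3(1−p). From Right: 2p + 7(1−p).
Set equal: 7p = 4(1−p) → p = 4/11.
Probability on Right is 1 − 4/11 = 7/11.

7/11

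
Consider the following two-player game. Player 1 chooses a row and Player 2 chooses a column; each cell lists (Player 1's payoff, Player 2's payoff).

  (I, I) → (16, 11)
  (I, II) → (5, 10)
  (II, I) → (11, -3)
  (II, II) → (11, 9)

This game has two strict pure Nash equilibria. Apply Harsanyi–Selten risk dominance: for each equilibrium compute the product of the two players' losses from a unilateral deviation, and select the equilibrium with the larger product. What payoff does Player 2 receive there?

At both I: Player 1 loses 16 − 11 = 5 by deviating; Player 2 loses 11 − 10 = 1. Product = 5·1 = 5.
At both II: Player 1 loses 11 − 5 = 6 by deviating; Player 2 loses 9 − (-3) = 12. Product = 6·12 = 72.
72 > 5, so both II is risk-dominant. Player 2's payoff there is 9.

9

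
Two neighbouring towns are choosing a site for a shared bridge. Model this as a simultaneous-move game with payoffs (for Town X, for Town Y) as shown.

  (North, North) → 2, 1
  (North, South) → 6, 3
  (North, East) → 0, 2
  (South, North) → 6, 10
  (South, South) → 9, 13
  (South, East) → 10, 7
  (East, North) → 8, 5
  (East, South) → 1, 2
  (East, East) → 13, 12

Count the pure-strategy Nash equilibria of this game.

Both South: Town X gets 9 (best alternative 6); Town Y gets 13 (best alternative 10). Neither deviates — NE.
Both East: Town X gets 13 (best alternative 10); Town Y gets 12 (best alternative 5). Neither deviates — NE.
Both North is not a NE: Town X would switch to East (8 > 2).
No other cell survives both best-response checks, so there are 2 pure NE.

2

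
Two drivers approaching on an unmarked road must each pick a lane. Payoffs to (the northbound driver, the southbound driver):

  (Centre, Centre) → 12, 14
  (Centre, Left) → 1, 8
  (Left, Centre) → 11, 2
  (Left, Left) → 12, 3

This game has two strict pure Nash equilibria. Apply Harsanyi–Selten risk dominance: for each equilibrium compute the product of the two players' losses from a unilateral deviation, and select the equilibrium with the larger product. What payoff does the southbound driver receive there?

3

At both Centre: the northbound driver loses 12 − 11 = 1 by deviating; the southbound driver loses 14 − 8 = 6. Product = 1·6 = 6.
At both Left: the northbound driver loses 12 − 1 = 11 by deviating; the southbound driver loses 3 − 2 = 1. Product = 11·1 = 11.
11 > 6, so both Left is risk-dominant. The southbound driver's payoff there is 3.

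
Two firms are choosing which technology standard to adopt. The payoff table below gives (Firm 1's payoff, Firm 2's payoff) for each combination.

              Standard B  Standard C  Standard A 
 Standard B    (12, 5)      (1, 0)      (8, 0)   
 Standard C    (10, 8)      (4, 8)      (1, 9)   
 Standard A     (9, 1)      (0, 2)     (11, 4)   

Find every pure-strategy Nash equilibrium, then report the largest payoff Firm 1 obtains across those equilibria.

12

Both Standard B is a pure NE (Firm 1: 12 ≥ 10; Firm 2: 5 ≥ 0). Firm 1 gets 12.
Both Standard A is a pure NE (Firm 1: 11 ≥ 8; Firm 2: 4 ≥ 2). Firm 1 gets 11.
Every other cell has a profitable deviation for at least one player. Highest of {12, 11} is 12.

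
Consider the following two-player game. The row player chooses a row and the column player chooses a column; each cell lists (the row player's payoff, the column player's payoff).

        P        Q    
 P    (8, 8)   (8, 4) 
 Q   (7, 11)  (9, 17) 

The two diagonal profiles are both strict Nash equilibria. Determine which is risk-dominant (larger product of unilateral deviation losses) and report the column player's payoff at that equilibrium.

At both P: the row player loses 8 − 7 = 1 by deviating; the column player loses 8 − 4 = 4. Product = 1·4 = 4.
At both Q: the row player loses 9 − 8 = 1 by deviating; the column player loses 17 − 11 = 6. Product = 1·6 = 6.
6 > 4, so both Q is risk-dominant. The column player's payoff there is 17.

17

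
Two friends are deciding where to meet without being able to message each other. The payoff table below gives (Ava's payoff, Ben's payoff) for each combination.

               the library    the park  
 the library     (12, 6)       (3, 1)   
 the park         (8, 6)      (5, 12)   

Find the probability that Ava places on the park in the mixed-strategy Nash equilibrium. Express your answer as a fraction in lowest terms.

5/11

Ava's mix p on the library must make Ben indifferent between the library and the park.
Ben's payoff from the library: 6p + 6(1−p). From the park: 1p + 12(1−p).
Set equal: 5p = 6(1−p) → p = 6/11.
Probability on the park is 1 − 6/11 = 5/11.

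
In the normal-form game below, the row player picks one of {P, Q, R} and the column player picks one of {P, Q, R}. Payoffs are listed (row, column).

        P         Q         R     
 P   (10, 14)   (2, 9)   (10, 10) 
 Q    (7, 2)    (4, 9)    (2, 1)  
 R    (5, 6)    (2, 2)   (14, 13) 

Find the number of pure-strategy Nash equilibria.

3

Both P: the row player gets 10 (best alternative 7); the column player gets 14 (best alternative 10). Neither deviates — NE.
Both Q: the row player gets 4 (best alternative 2); the column player gets 9 (best alternative 2). Neither deviates — NE.
Both R: the row player gets 14 (best alternative 10); the column player gets 13 (best alternative 6). Neither deviates — NE.
(R, Q) is not a NE: the row player would switch to Q (4 > 2).
No other cell survives both best-response checks, so there are 3 pure NE.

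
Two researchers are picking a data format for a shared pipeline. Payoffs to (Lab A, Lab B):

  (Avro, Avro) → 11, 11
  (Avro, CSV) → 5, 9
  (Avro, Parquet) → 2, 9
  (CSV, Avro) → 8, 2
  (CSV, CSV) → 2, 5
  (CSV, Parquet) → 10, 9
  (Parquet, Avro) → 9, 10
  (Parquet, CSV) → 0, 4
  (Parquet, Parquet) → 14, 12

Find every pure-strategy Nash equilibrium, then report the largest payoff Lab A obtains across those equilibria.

Both Avro is a pure NE (Lab A: 11 ≥ 9; Lab B: 11 ≥ 9). Lab A gets 11.
Both Parquet is a pure NE (Lab A: 14 ≥ 10; Lab B: 12 ≥ 10). Lab A gets 14.
Every other cell has a profitable deviation for at least one player. Highest of {11, 14} is 14.

14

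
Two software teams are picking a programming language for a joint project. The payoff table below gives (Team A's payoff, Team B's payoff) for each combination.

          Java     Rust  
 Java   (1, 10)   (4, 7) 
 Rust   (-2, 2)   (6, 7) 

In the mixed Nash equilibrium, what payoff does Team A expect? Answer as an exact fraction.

14/5

Team B mixes with probability q on Java, chosen so Team A is indifferent: 1q + 4(1−q) = (-2)q + 6(1−q) gives q = 2/5.
Team A's expected payoff (from either row, since indifferent) is 1·2/5 + 4·3/5 = 14/5.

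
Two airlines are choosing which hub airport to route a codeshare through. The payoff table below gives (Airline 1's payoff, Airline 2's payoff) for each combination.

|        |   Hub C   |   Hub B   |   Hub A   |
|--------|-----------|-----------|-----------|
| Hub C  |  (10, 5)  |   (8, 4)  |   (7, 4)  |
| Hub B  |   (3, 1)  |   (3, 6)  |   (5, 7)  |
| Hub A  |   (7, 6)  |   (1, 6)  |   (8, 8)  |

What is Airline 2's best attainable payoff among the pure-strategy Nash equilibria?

Both Hub C is a pure NE (Airline 1: 10 ≥ 7; Airline 2: 5 ≥ 4). Airline 2 gets 5.
Both Hub A is a pure NE (Airline 1: 8 ≥ 7; Airline 2: 8 ≥ 6). Airline 2 gets 8.
Every other cell has a profitable deviation for at least one player. Highest of {5, 8} is 8.

8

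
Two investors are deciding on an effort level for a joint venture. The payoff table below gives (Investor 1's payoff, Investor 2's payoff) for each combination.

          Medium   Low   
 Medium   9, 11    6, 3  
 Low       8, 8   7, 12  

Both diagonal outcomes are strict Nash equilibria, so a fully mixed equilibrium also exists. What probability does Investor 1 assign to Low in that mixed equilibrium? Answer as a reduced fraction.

2/3

Investor 1's mix p on Medium must make Investor 2 indifferent between Medium and Low.
Investor 2's payoff from Medium: 11p + 8(1−p). From Low: 3p + 12(1−p).
Set equal: 8p = 4(1−p) → p = 4/12 = 1/3.
Probability on Low is 1 − 1/3 = 2/3.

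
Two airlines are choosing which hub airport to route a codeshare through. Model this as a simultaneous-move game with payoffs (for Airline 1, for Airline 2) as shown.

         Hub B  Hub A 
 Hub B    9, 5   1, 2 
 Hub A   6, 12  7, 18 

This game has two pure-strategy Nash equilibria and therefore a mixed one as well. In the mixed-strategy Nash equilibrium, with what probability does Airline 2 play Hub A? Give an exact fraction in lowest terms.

1/3

Airline 2's mix q on Hub B must make Airline 1 indifferent between Hub B and Hub A.
Airline 1's payoff from Hub B: 9q + 1(1−q). From Hub A: 6q + 7(1−q).
Set equal: 3q = 6(1−q) → q = 6/9 = 2/3.
Probability on Hub A is 1 − 2/3 = 1/3.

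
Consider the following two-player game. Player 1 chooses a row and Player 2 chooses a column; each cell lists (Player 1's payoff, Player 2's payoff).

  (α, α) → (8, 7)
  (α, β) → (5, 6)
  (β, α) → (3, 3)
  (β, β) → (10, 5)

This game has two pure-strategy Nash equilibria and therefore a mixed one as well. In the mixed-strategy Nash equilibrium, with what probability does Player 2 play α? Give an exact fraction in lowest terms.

Player 2's mix q on α must make Player 1 indifferent between α and β.
Player 1's payoff from α: 8q + 5(1−q). From β: 3q + 10(1−q).
Set equal: 5q = 5(1−q) → q = 5/10 = 1/2.

1/2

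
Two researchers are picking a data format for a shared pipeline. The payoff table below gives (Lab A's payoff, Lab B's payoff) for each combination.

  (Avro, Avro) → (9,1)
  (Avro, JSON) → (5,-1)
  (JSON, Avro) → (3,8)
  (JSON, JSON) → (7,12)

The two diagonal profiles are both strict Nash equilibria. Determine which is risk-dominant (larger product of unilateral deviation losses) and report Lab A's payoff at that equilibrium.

9

At both Avro: Lab A loses 9 − 3 = 6 by deviating; Lab B loses 1 − (-1) = 2. Product = 6·2 = 12.
At both JSON: Lab A loses 7 − 5 = 2 by deviating; Lab B loses 12 − 8 = 4. Product = 2·4 = 8.
12 > 8, so both Avro is risk-dominant. Lab A's payoff there is 9.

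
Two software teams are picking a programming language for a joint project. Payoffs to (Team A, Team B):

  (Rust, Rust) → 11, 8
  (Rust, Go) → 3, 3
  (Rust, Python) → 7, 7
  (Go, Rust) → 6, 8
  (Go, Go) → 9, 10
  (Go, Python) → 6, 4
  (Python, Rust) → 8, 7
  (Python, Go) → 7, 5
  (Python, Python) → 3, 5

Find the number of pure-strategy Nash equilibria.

2

Both Rust: Team A gets 11 (best alternative 8); Team B gets 8 (best alternative 7). Neither deviates — NE.
Both Go: Team A gets 9 (best alternative 7); Team B gets 10 (best alternative 8). Neither deviates — NE.
Both Python is not a NE: Team A would switch to Rust (7 > 3).
No other cell survives both best-response checks, so there are 2 pure NE.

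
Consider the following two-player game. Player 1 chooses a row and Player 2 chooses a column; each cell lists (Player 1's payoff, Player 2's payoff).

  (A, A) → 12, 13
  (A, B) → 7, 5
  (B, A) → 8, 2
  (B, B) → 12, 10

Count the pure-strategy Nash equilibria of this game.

Both A: Player 1 gets 12 (best alternative 8); Player 2 gets 13 (best alternative 5). Neither deviates — NE.
Both B: Player 1 gets 12 (best alternative 7); Player 2 gets 10 (best alternative 2). Neither deviates — NE.
(B, A) is not a NE: Player 1 would switch to A (12 > 8).
No other cell survives both best-response checks, so there are 2 pure NE.

2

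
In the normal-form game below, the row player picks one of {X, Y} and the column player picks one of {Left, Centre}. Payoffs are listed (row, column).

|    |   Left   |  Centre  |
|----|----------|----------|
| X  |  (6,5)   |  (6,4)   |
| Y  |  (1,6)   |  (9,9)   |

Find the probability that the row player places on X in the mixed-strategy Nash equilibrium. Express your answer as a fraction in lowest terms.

3/4

The row player's mix p on X must make the column player indifferent between Left and Centre.
The column player's payoff from Left: 5p + 6(1−p). From Centre: 4p + 9(1−p).
Set equal: 1p = 3(1−p) → p = 3/4.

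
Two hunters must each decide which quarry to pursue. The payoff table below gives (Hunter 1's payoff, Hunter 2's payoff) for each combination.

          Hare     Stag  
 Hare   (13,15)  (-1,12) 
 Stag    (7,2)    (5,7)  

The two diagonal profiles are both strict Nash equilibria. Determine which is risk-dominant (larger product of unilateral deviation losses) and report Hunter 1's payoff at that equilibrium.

At both Hare: Hunter 1 loses 13 − 7 = 6 by deviating; Hunter 2 loses 15 − 12 = 3. Product = 6·3 = 18.
At both Stag: Hunter 1 loses 5 − (-1) = 6 by deviating; Hunter 2 loses 7 − 2 = 5. Product = 6·5 = 30.
30 > 18, so both Stag is risk-dominant. Hunter 1's payoff there is 5.

5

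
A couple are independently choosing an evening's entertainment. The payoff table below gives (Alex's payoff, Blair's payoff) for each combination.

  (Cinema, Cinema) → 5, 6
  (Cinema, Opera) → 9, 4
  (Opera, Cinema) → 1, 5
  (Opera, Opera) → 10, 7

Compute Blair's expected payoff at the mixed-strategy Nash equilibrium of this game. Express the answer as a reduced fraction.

Alex mixes with probability p on Cinema, chosen so Blair is indifferent: 6p + 5(1−p) = 4p + 7(1−p) gives p = 1/2.
Blair's expected payoff is 6·1/2 + 5·1/2 = 11/2.

11/2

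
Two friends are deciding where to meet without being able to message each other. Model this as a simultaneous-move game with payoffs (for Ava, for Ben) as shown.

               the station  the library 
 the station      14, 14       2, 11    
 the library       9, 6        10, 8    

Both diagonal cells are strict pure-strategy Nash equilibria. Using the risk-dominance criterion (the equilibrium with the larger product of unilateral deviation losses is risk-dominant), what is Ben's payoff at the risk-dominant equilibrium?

8

At both the station: Ava loses 14 − 9 = 5 by deviating; Ben loses 14 − 11 = 3. Product = 5·3 = 15.
At both the library: Ava loses 10 − 2 = 8 by deviating; Ben loses 8 − 6 = 2. Product = 8·2 = 16.
16 > 15, so both the library is risk-dominant. Ben's payoff there is 8.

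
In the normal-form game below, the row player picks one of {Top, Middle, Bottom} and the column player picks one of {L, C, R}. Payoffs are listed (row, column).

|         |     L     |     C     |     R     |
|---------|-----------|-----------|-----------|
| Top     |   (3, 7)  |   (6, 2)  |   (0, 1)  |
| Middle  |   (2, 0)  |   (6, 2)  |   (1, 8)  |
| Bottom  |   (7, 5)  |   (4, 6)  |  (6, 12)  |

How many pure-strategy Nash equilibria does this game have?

1

(Bottom, R): the row player gets 6 (best alternative 1); the column player gets 12 (best alternative 6). Neither deviates — NE.
(Top, L) is not a NE: the row player would switch to Bottom (7 > 3).
No other cell survives both best-response checks, so there is 1 pure NE.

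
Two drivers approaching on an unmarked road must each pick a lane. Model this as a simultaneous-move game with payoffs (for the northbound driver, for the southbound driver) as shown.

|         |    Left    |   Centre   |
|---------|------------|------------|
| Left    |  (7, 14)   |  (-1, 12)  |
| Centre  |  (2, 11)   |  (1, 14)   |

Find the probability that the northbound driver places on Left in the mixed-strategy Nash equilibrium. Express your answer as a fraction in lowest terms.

3/5

The northbound driver's mix p on Left must make the southbound driver indifferent between Left and Centre.
The southbound driver's payoff from Left: 14p + 11(1−p). From Centre: 12p + 14(1−p).
Set equal: 2p = 3(1−p) → p = 3/5.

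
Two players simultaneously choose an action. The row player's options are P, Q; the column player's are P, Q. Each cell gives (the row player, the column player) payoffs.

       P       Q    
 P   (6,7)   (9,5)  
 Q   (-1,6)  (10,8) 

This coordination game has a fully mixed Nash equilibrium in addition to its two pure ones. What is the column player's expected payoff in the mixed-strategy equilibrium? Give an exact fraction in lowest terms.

The row player mixes with probability p on P, chosen so the column player is indifferent: 7p + 6(1−p) = 5p + 8(1−p) gives p = 1/2.
The column player's expected payoff is 7·1/2 + 6·1/2 = 13/2.

13/2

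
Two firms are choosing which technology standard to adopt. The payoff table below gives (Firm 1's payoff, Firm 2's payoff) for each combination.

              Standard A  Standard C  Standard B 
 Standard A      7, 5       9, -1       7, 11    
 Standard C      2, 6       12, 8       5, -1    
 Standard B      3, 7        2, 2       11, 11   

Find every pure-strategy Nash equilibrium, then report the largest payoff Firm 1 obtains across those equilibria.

12

Both Standard C is a pure NE (Firm 1: 12 ≥ 9; Firm 2: 8 ≥ 6). Firm 1 gets 12.
Both Standard B is a pure NE (Firm 1: 11 ≥ 7; Firm 2: 11 ≥ 7). Firm 1 gets 11.
Every other cell has a profitable deviation for at least one player. Highest of {12, 11} is 12.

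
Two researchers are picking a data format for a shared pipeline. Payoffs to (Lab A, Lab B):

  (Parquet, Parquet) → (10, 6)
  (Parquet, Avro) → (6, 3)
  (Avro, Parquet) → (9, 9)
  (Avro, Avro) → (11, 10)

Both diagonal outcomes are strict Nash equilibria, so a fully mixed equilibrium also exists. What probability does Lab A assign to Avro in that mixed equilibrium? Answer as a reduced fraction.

3/4

Lab A's mix p on Parquet must make Lab B indifferent between Parquet and Avro.
Lab B's payoff from Parquet: 6p + 9(1−p). From Avro: 3p + 10(1−p).
Set equal: 3p = 1(1−p) → p = 1/4.
Probability on Avro is 1 − 1/4 = 3/4.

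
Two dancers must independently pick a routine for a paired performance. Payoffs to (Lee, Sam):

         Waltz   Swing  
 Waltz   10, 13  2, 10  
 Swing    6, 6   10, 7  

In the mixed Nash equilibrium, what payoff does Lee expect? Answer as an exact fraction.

22/3

Sam mixes with probability q on Waltz, chosen so Lee is indifferent: 10q + 2(1−q) = 6q + 10(1−q) gives q = 2/3.
Lee's expected payoff (from either row, since indifferent) is 10·2/3 + 2·1/3 = 22/3.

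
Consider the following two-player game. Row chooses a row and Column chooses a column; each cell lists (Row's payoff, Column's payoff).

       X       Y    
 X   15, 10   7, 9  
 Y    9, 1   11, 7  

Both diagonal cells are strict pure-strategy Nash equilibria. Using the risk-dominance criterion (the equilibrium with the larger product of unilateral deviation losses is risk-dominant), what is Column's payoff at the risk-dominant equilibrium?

7

At both X: Row loses 15 − 9 = 6 by deviating; Column loses 10 − 9 = 1. Product = 6·1 = 6.
At both Y: Row loses 11 − 7 = 4 by deviating; Column loses 7 − 1 = 6. Product = 4·6 = 24.
24 > 6, so both Y is risk-dominant. Column's payoff there is 7.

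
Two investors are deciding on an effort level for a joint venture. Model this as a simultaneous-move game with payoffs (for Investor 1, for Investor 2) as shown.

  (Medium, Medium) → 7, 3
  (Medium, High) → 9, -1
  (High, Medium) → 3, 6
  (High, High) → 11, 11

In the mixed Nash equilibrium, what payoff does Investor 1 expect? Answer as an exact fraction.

25/3

Investor 2 mixes with probability q on Medium, chosen so Investor 1 is indifferent: 7q + 9(1−q) = 3q + 11(1−q) gives q = 1/3.
Investor 1's expected payoff (from either row, since indifferent) is 7·1/3 + 9·2/3 = 25/3.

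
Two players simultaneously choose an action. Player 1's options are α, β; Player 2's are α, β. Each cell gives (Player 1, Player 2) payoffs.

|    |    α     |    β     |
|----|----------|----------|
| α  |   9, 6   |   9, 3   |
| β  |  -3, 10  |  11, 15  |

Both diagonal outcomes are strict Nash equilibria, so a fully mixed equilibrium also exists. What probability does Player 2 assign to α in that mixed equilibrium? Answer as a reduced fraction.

Player 2's mix q on α must make Player 1 indifferent between α and β.
Player 1's payoff from α: 9q + 9(1−q). From β: (-3)q + 11(1−q).
Set equal: 12q = 2(1−q) → q = 2/14 = 1/7.

1/7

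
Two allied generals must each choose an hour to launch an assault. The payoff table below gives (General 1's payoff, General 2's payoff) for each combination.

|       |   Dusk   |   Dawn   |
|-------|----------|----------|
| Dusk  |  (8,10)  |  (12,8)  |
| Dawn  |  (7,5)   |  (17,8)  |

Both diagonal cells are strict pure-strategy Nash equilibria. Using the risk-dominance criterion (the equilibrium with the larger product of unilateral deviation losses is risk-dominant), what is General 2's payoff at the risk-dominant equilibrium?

8

At both Dusk: General 1 loses 8 − 7 = 1 by deviating; General 2 loses 10 − 8 = 2. Product = 1·2 = 2.
At both Dawn: General 1 loses 17 − 12 = 5 by deviating; General 2 loses 8 − 5 = 3. Product = 5·3 = 15.
15 > 2, so both Dawn is risk-dominant. General 2's payoff there is 8.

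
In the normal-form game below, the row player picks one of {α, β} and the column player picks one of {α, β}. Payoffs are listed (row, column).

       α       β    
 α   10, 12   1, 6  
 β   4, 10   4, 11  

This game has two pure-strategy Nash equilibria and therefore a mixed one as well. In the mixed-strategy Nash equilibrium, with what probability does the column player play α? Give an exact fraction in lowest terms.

1/3

The column player's mix q on α must make the row player indifferent between α and β.
The row player's payoff from α: 10q + 1(1−q). From β: 4q + 4(1−q).
Set equal: 6q = 3(1−q) → q = 3/9 = 1/3.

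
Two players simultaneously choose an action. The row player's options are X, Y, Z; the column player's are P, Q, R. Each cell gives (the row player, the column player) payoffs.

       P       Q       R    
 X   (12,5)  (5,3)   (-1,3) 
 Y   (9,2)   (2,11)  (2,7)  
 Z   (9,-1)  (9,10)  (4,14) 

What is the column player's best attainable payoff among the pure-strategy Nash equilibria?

14

(X, P) is a pure NE (the row player: 12 ≥ 9; the column player: 5 ≥ 3). The column player gets 5.
(Z, R) is a pure NE (the row player: 4 ≥ 2; the column player: 14 ≥ 10). The column player gets 14.
Every other cell has a profitable deviation for at least one player. Highest of {5, 14} is 14.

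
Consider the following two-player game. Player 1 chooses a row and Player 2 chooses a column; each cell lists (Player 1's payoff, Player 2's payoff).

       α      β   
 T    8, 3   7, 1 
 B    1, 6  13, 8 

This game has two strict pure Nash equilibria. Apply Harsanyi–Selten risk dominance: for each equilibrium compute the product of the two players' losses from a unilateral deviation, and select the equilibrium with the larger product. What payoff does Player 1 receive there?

At (T, α): Player 1 loses 8 − 1 = 7 by deviating; Player 2 loses 3 − 1 = 2. Product = 7·2 = 14.
At (B, β): Player 1 loses 13 − 7 = 6 by deviating; Player 2 loses 8 − 6 = 2. Product = 6·2 = 12.
14 > 12, so (T, α) is risk-dominant. Player 1's payoff there is 8.

8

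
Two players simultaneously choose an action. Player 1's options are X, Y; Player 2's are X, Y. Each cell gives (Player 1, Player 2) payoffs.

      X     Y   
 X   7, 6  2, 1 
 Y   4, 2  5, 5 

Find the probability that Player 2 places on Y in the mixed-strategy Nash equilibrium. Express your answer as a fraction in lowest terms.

Player 2's mix q on X must make Player 1 indifferent between X and Y.
Player 1's payoff from X: 7q + 2(1−q). From Y: 4q + 5(1−q).
Set equal: 3q = 3(1−q) → q = 3/6 = 1/2.
Probability on Y is 1 − 1/2 = 1/2.

1/2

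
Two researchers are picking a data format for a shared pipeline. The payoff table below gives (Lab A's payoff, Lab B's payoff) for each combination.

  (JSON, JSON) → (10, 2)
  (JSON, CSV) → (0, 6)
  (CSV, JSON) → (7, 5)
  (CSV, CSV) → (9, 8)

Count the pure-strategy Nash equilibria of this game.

1

Both CSV: Lab A gets 9 (best alternative 0); Lab B gets 8 (best alternative 5). Neither deviates — NE.
Both JSON is not a NE: Lab B would switch to CSV (6 > 2).
No other cell survives both best-response checks, so there is 1 pure NE.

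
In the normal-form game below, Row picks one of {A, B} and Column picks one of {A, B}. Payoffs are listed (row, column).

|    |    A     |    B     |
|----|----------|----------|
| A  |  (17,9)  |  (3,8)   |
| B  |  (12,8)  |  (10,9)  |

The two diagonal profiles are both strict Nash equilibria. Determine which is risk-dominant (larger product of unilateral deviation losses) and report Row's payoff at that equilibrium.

10

At both A: Row loses 17 − 12 = 5 by deviating; Column loses 9 − 8 = 1. Product = 5·1 = 5.
At both B: Row loses 10 − 3 = 7 by deviating; Column loses 9 − 8 = 1. Product = 7·1 = 7.
7 > 5, so both B is risk-dominant. Row's payoff there is 10.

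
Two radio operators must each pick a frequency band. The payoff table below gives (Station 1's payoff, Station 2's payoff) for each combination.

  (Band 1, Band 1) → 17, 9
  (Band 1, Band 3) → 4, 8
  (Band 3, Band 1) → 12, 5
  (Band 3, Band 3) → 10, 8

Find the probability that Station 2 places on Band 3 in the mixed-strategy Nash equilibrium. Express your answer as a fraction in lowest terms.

5/11

Station 2's mix q on Band 1 must make Station 1 indifferent between Band 1 and Band 3.
Station 1's payoff from Band 1: 17q + 4(1−q). From Band 3: 12q + 10(1−q).
Set equal: 5q = 6(1−q) → q = 6/11.
Probability on Band 3 is 1 − 6/11 = 5/11.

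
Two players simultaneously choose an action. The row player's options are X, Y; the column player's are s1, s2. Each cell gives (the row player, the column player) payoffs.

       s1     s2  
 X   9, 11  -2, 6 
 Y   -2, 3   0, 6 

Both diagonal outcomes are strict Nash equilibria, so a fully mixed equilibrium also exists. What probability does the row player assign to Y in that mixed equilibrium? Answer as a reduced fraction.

5/8

The row player's mix p on X must make the column player indifferent between s1 and s2.
The column player's payoff from s1: 11p + 3(1−p). From s2: 6p + 6(1−p).
Set equal: 5p = 3(1−p) → p = 3/8.
Probability on Y is 1 − 3/8 = 5/8.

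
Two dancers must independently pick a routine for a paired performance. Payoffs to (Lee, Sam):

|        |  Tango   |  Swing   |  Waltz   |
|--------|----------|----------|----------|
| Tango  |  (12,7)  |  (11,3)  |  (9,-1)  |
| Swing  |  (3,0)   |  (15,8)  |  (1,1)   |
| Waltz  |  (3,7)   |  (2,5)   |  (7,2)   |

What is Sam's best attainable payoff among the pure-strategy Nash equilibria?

8

Both Tango is a pure NE (Lee: 12 ≥ 3; Sam: 7 ≥ 3). Sam gets 7.
Both Swing is a pure NE (Lee: 15 ≥ 11; Sam: 8 ≥ 1). Sam gets 8.
Every other cell has a profitable deviation for at least one player. Highest of {7, 8} is 8.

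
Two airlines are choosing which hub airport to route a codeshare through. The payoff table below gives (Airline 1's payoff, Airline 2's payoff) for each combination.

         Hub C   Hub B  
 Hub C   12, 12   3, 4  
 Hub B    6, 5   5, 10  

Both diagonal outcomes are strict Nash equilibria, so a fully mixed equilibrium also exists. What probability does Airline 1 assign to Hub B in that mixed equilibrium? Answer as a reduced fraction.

Airline 1's mix p on Hub C must make Airline 2 indifferent between Hub C and Hub B.
Airline 2's payoff from Hub C: 12p + 5(1−p). From Hub B: 4p + 10(1−p).
Set equal: 8p = 5(1−p) → p = 5/13.
Probability on Hub B is 1 − 5/13 = 8/13.

8/13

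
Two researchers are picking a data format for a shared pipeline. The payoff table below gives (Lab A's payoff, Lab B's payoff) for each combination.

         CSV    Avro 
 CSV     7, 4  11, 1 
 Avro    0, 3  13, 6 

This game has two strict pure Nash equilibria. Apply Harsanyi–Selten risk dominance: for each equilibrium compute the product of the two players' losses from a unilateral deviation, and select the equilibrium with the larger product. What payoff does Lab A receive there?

7

At both CSV: Lab A loses 7 − 0 = 7 by deviating; Lab B loses 4 − 1 = 3. Product = 7·3 = 21.
At both Avro: Lab A loses 13 − 11 = 2 by deviating; Lab B loses 6 − 3 = 3. Product = 2·3 = 6.
21 > 6, so both CSV is risk-dominant. Lab A's payoff there is 7.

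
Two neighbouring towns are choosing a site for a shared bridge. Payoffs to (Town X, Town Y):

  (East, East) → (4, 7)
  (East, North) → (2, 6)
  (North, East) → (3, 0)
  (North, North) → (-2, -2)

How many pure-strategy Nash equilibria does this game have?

Both East: Town X gets 4 (best alternative 3); Town Y gets 7 (best alternative 6). Neither deviates — NE.
Both North is not a NE: Town X would switch to East (2 > -2).
No other cell survives both best-response checks, so there is 1 pure NE.

1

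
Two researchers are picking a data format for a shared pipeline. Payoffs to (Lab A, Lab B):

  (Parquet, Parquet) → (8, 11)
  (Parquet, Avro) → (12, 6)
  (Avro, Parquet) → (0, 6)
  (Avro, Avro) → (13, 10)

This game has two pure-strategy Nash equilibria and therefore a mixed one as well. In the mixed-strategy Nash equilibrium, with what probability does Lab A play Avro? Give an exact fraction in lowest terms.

5/9

Lab A's mix p on Parquet must make Lab B indifferent between Parquet and Avro.
Lab B's payoff from Parquet: 11p + 6(1−p). From Avro: 6p + 10(1−p).
Set equal: 5p = 4(1−p) → p = 4/9.
Probability on Avro is 1 − 4/9 = 5/9.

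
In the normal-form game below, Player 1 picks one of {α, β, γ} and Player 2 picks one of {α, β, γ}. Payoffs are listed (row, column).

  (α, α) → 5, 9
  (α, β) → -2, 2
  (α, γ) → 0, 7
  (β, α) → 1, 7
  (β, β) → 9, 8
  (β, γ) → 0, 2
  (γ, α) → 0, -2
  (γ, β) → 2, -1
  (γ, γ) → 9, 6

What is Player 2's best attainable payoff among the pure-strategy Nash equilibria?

Both α is a pure NE (Player 1: 5 ≥ 1; Player 2: 9 ≥ 7). Player 2 gets 9.
Both β is a pure NE (Player 1: 9 ≥ 2; Player 2: 8 ≥ 7). Player 2 gets 8.
Both γ is a pure NE (Player 1: 9 ≥ 0; Player 2: 6 ≥ -1). Player 2 gets 6.
Every other cell has a profitable deviation for at least one player. Highest of {9, 8, 6} is 9.

9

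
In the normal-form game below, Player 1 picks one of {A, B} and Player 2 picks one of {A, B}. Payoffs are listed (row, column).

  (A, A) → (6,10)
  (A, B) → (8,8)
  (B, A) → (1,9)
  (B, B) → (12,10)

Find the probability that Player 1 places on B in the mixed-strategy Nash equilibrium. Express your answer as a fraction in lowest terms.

Player 1's mix p on A must make Player 2 indifferent between A and B.
Player 2's payoff from A: 10p + 9(1−p). From B: 8p + 10(1−p).
Set equal: 2p = 1(1−p) → p = 1/3.
Probability on B is 1 − 1/3 = 2/3.

2/3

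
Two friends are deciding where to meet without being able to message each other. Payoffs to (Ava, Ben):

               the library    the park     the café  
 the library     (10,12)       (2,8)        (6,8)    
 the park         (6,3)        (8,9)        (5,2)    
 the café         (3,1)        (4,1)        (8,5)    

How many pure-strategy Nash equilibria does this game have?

3

Both the library: Ava gets 10 (best alternative 6); Ben gets 12 (best alternative 8). Neither deviates — NE.
Both the park: Ava gets 8 (best alternative 4); Ben gets 9 (best alternative 3). Neither deviates — NE.
Both the café: Ava gets 8 (best alternative 6); Ben gets 5 (best alternative 1). Neither deviates — NE.
(the café, the library) is not a NE: Ava would switch to the library (10 > 3).
No other cell survives both best-response checks, so there are 3 pure NE.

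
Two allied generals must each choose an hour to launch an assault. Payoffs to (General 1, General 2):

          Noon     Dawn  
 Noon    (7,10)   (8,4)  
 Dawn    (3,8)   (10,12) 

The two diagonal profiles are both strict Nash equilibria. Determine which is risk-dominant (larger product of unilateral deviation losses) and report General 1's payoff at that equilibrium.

At both Noon: General 1 loses 7 − 3 = 4 by deviating; General 2 loses 10 − 4 = 6. Product = 4·6 = 24.
At both Dawn: General 1 loses 10 − 8 = 2 by deviating; General 2 loses 12 − 8 = 4. Product = 2·4 = 8.
24 > 8, so both Noon is risk-dominant. General 1's payoff there is 7.

7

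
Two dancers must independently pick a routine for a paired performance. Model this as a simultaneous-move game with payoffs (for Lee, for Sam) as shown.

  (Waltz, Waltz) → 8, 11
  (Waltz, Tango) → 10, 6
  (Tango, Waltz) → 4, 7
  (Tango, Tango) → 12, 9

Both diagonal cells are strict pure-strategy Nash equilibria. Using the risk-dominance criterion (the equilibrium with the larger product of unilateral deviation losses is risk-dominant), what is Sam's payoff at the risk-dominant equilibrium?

At both Waltz: Lee loses 8 − 4 = 4 by deviating; Sam loses 11 − 6 = 5. Product = 4·5 = 20.
At both Tango: Lee loses 12 − 10 = 2 by deviating; Sam loses 9 − 7 = 2. Product = 2·2 = 4.
20 > 4, so both Waltz is risk-dominant. Sam's payoff there is 11.

11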